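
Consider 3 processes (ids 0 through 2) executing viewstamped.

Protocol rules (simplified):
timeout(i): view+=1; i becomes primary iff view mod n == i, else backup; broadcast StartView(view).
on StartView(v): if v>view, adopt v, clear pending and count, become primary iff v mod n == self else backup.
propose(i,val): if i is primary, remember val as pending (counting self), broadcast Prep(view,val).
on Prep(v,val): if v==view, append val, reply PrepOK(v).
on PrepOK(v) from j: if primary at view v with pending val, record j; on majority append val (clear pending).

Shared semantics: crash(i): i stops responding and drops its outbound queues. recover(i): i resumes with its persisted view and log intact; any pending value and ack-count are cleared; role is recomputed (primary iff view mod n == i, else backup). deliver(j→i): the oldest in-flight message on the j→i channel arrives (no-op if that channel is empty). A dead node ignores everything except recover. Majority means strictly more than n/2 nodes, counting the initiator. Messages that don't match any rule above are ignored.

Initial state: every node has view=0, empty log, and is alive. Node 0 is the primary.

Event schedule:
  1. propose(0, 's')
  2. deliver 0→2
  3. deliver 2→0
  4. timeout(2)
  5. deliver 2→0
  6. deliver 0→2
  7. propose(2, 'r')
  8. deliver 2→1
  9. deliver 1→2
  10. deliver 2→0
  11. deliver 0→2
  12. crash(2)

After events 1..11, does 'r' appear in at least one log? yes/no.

e1 propose(0,'s'): ·
e2 deliver 0→2: 2[back,v=0,s]
e3 deliver 2→0: 0[prim,v=0,s]
e4 timeout(2): 2[back,v=1,s]
e5 deliver 2→0: 0[back,v=1,s]
e6 deliver 0→2: ·
e7 propose(2,'r'): ·
e8 deliver 2→1: 1[prim,v=1,-]
e9 deliver 1→2: ·
e10 deliver 2→0: ·
e11 deliver 0→2: ·

no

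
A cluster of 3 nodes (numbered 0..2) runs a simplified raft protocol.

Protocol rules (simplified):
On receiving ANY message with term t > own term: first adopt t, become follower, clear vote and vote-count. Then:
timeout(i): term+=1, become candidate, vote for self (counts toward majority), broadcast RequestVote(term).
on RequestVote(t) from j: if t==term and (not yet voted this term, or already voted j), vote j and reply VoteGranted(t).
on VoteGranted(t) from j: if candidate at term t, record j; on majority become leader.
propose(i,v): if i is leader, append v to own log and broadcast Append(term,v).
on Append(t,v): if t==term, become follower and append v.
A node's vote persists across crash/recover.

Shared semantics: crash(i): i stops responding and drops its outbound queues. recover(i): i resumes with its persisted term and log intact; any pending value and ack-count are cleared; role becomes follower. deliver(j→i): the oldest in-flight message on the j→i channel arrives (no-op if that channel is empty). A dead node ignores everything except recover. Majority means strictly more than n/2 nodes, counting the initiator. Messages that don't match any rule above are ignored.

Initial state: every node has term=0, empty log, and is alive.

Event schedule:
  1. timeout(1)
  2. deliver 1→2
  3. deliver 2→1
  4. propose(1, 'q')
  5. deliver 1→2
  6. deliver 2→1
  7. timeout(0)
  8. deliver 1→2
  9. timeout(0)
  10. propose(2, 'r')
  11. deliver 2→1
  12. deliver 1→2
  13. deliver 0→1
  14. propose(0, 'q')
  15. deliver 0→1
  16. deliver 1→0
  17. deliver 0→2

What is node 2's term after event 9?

1

1. timeout(1):  <1:cand t1 ->
2. deliver 1→2:  <2:foll t1 ->
3. deliver 2→1:  <1:lead t1 ->
4. propose(1,'q'):  <1:lead t1 q>
5. deliver 1→2:  <2:foll t1 q>
6. deliver 2→1:  nop
7. timeout(0):  <0:cand t1 ->
8. deliver 1→2:  nop
9. timeout(0):  <0:cand t2 ->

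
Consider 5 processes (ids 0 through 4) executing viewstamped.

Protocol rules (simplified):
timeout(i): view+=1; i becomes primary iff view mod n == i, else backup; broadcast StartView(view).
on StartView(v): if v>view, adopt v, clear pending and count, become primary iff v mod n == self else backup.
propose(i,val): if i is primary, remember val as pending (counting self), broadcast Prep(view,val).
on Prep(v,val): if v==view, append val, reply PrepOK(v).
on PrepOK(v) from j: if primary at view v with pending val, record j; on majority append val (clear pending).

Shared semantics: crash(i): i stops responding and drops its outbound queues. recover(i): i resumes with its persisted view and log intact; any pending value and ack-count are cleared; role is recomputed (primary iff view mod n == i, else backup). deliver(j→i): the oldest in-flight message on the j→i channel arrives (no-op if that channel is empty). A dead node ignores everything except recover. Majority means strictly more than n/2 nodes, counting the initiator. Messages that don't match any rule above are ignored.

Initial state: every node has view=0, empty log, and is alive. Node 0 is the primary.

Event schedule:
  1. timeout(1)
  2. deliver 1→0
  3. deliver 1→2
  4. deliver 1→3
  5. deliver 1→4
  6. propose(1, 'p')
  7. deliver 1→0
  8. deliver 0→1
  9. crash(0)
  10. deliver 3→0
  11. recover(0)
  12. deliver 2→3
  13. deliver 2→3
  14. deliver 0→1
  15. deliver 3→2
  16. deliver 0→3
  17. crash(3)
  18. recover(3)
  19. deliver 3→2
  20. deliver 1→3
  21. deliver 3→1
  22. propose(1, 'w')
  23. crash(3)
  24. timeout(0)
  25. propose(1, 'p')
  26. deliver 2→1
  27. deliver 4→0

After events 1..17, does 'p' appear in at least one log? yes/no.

yes

e1 timeout(1): 1[prim,v=1,-]
e2 deliver 1→0: 0[back,v=1,-]
e3 deliver 1→2: 2[back,v=1,-]
e4 deliver 1→3: 3[back,v=1,-]
e5 deliver 1→4: 4[back,v=1,-]
e6 propose(1,'p'): ·
e7 deliver 1→0: 0[back,v=1,p]
e8 deliver 0→1: ·
e9 crash(0): 0[✗back,v=1,p]
e10 deliver 3→0: ·
e11 recover(0): 0[back,v=1,p]
e12 deliver 2→3: ·
e13 deliver 2→3: ·
e14 deliver 0→1: ·
e15 deliver 3→2: ·
e16 deliver 0→3: ·
e17 crash(3): 3[✗back,v=1,-]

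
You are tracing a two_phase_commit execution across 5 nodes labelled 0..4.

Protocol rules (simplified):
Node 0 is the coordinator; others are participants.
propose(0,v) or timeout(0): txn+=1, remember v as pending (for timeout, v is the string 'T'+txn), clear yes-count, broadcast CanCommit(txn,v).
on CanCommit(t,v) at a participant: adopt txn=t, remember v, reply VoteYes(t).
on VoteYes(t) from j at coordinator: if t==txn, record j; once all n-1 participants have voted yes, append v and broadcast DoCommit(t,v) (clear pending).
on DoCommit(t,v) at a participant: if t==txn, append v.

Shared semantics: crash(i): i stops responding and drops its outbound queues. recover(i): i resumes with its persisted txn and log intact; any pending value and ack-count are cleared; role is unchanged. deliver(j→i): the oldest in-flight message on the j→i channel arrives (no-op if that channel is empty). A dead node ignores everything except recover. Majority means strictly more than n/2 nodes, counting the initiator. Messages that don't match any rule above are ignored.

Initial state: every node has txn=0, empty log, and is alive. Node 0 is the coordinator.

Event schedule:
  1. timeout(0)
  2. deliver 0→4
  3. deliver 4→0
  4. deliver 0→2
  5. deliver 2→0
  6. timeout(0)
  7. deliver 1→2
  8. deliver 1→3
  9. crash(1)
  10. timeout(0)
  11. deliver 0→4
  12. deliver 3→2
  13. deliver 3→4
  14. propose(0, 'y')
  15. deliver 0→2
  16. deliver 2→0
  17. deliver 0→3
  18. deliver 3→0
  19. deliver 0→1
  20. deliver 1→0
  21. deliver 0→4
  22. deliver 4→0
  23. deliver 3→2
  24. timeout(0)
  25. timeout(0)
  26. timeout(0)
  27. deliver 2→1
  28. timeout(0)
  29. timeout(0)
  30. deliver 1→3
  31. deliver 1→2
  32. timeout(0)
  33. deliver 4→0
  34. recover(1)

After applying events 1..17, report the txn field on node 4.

[1] timeout(0) → N0(coor t1 [-])
[2] deliver 0→4 → N4(part t1 [-])
[3] deliver 4→0 → ∅
[4] deliver 0→2 → N2(part t1 [-])
[5] deliver 2→0 → ∅
[6] timeout(0) → N0(coor t2 [-])
[7] deliver 1→2 → ∅
[8] deliver 1→3 → ∅
[9] crash(1) → N1(✗part t0 [-])
[10] timeout(0) → N0(coor t3 [-])
[11] deliver 0→4 → N4(part t2 [-])
[12] deliver 3→2 → ∅
[13] deliver 3→4 → ∅
[14] propose(0,'y') → N0(coor t4 [-])
[15] deliver 0→2 → N2(part t2 [-])
[16] deliver 2→0 → ∅
[17] deliver 0→3 → N3(part t1 [-])

2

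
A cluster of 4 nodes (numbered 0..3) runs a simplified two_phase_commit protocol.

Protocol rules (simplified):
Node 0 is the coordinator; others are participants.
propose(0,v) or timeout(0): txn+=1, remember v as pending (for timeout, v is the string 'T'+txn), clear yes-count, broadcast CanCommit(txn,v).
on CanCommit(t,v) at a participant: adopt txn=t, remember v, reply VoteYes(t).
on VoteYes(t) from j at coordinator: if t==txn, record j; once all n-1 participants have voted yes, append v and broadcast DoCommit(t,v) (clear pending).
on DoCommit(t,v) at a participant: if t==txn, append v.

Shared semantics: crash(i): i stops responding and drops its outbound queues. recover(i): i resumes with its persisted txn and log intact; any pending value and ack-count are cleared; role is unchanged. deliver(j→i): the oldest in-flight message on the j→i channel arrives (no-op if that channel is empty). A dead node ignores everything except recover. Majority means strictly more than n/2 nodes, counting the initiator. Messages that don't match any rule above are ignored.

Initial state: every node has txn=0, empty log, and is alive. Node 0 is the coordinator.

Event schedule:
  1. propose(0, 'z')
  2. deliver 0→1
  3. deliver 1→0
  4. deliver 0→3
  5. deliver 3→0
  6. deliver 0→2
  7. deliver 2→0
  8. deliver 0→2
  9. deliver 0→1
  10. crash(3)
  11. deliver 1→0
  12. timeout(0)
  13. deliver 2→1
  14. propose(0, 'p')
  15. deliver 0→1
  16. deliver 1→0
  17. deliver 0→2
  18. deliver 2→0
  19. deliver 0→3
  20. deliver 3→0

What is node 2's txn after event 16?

[1] propose(0,'z') → N0(coor t1 [-])
[2] deliver 0→1 → N1(part t1 [-])
[3] deliver 1→0 → ∅
[4] deliver 0→3 → N3(part t1 [-])
[5] deliver 3→0 → ∅
[6] deliver 0→2 → N2(part t1 [-])
[7] deliver 2→0 → N0(coor t1 [z])
[8] deliver 0→2 → N2(part t1 [z])
[9] deliver 0→1 → N1(part t1 [z])
[10] crash(3) → N3(✗part t1 [-])
[11] deliver 1→0 → ∅
[12] timeout(0) → N0(coor t2 [z])
[13] deliver 2→1 → ∅
[14] propose(0,'p') → N0(coor t3 [z])
[15] deliver 0→1 → N1(part t2 [z])
[16] deliver 1→0 → ∅

1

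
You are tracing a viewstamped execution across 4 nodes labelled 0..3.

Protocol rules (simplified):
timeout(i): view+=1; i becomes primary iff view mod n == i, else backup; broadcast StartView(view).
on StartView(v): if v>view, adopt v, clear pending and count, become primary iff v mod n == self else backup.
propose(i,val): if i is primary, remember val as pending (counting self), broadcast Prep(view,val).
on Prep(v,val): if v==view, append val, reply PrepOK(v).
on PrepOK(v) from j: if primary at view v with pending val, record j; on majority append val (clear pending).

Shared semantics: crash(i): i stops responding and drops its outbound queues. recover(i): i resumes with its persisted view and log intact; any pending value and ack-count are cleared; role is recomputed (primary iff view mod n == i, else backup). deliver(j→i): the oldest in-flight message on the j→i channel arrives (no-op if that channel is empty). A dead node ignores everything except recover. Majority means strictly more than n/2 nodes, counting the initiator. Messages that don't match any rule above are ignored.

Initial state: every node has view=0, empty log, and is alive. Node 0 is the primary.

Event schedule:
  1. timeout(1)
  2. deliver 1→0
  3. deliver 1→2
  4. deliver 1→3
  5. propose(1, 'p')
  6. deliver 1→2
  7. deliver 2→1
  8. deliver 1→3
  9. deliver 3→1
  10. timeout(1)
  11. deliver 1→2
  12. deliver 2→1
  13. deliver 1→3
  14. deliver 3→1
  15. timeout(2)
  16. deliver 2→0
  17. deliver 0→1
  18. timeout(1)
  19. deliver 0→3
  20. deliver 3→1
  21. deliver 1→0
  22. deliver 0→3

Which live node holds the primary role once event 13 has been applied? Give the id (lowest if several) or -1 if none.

e1 timeout(1): 1[prim,v=1,-]
e2 deliver 1→0: 0[back,v=1,-]
e3 deliver 1→2: 2[back,v=1,-]
e4 deliver 1→3: 3[back,v=1,-]
e5 propose(1,'p'): ·
e6 deliver 1→2: 2[back,v=1,p]
e7 deliver 2→1: ·
e8 deliver 1→3: 3[back,v=1,p]
e9 deliver 3→1: 1[prim,v=1,p]
e10 timeout(1): 1[back,v=2,p]
e11 deliver 1→2: 2[prim,v=2,p]
e12 deliver 2→1: ·
e13 deliver 1→3: 3[back,v=2,p]

2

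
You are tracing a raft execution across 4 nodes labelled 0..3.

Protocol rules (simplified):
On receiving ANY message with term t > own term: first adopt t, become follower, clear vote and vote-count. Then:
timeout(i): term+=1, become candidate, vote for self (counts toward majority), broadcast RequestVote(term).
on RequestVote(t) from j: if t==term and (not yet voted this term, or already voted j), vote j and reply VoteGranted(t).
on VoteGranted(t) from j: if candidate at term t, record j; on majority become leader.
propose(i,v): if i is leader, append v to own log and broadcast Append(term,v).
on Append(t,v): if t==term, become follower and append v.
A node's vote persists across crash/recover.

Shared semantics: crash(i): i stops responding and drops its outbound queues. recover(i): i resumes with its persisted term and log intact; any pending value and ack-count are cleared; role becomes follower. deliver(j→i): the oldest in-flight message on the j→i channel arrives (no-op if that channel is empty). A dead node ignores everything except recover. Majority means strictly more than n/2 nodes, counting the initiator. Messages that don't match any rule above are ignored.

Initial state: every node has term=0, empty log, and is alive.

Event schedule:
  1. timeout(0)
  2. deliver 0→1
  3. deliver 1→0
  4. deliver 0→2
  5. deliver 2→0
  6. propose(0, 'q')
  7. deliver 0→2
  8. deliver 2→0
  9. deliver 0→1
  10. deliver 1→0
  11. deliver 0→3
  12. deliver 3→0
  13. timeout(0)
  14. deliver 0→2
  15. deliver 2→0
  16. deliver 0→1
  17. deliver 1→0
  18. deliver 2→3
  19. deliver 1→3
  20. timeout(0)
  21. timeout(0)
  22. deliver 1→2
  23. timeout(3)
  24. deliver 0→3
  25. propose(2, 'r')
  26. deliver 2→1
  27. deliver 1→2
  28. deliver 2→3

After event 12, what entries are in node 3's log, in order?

e1 timeout(0): 0[cand,t=1,-]
e2 deliver 0→1: 1[foll,t=1,-]
e3 deliver 1→0: ·
e4 deliver 0→2: 2[foll,t=1,-]
e5 deliver 2→0: 0[lead,t=1,-]
e6 propose(0,'q'): 0[lead,t=1,q]
e7 deliver 0→2: 2[foll,t=1,q]
e8 deliver 2→0: ·
e9 deliver 0→1: 1[foll,t=1,q]
e10 deliver 1→0: ·
e11 deliver 0→3: 3[foll,t=1,-]
e12 deliver 3→0: ·

empty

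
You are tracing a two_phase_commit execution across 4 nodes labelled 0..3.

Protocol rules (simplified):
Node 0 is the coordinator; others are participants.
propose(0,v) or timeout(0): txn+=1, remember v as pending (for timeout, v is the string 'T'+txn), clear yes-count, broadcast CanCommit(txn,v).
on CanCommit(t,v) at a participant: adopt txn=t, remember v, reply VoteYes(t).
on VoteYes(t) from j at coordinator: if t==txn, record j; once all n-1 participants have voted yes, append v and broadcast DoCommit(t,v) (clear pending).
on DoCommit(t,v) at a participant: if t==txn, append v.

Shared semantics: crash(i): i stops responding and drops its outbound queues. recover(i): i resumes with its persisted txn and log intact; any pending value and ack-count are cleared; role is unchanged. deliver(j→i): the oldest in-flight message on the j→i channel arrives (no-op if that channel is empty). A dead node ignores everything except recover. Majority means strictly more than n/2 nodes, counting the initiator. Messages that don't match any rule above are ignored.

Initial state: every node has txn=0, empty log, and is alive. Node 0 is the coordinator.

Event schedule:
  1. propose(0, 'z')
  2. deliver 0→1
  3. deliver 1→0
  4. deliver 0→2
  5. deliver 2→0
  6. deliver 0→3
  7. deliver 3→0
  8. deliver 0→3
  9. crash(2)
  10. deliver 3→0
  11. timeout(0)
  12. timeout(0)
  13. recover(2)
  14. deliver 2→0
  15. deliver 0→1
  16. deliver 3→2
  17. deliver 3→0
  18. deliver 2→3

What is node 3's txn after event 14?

1

e1 propose(0,'z'): 0[coor,t=1,-]
e2 deliver 0→1: 1[part,t=1,-]
e3 deliver 1→0: ·
e4 deliver 0→2: 2[part,t=1,-]
e5 deliver 2→0: ·
e6 deliver 0→3: 3[part,t=1,-]
e7 deliver 3→0: 0[coor,t=1,z]
e8 deliver 0→3: 3[part,t=1,z]
e9 crash(2): 2[✗part,t=1,-]
e10 deliver 3→0: ·
e11 timeout(0): 0[coor,t=2,z]
e12 timeout(0): 0[coor,t=3,z]
e13 recover(2): 2[part,t=1,-]
e14 deliver 2→0: ·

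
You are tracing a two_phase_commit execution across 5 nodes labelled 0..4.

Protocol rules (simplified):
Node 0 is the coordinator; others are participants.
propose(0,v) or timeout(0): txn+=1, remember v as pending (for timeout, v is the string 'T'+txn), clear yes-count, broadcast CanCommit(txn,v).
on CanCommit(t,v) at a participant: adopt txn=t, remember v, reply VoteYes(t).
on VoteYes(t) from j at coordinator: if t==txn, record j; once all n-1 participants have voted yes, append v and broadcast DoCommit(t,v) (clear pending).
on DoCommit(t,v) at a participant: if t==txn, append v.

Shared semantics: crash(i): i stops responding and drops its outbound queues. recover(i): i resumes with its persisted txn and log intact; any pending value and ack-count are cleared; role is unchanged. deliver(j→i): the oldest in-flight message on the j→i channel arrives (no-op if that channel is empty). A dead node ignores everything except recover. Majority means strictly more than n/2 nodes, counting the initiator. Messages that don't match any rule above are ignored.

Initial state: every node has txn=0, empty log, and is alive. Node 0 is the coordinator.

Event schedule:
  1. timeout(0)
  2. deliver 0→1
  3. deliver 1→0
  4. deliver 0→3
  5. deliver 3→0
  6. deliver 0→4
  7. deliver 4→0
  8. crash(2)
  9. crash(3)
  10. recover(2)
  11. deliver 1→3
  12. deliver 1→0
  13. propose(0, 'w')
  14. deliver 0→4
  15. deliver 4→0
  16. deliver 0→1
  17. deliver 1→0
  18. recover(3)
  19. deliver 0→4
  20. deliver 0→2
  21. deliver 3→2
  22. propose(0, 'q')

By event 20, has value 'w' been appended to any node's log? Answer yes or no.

1. timeout(0):  <0:coor t1 ->
2. deliver 0→1:  <1:part t1 ->
3. deliver 1→0:  nop
4. deliver 0→3:  <3:part t1 ->
5. deliver 3→0:  nop
6. deliver 0→4:  <4:part t1 ->
7. deliver 4→0:  nop
8. crash(2):  <2:✗part t0 ->
9. crash(3):  <3:✗part t1 ->
10. recover(2):  <2:part t0 ->
11. deliver 1→3:  nop
12. deliver 1→0:  nop
13. propose(0,'w'):  <0:coor t2 ->
14. deliver 0→4:  <4:part t2 ->
15. deliver 4→0:  nop
16. deliver 0→1:  <1:part t2 ->
17. deliver 1→0:  nop
18. recover(3):  <3:part t1 ->
19. deliver 0→4:  nop
20. deliver 0→2:  <2:part t1 ->

no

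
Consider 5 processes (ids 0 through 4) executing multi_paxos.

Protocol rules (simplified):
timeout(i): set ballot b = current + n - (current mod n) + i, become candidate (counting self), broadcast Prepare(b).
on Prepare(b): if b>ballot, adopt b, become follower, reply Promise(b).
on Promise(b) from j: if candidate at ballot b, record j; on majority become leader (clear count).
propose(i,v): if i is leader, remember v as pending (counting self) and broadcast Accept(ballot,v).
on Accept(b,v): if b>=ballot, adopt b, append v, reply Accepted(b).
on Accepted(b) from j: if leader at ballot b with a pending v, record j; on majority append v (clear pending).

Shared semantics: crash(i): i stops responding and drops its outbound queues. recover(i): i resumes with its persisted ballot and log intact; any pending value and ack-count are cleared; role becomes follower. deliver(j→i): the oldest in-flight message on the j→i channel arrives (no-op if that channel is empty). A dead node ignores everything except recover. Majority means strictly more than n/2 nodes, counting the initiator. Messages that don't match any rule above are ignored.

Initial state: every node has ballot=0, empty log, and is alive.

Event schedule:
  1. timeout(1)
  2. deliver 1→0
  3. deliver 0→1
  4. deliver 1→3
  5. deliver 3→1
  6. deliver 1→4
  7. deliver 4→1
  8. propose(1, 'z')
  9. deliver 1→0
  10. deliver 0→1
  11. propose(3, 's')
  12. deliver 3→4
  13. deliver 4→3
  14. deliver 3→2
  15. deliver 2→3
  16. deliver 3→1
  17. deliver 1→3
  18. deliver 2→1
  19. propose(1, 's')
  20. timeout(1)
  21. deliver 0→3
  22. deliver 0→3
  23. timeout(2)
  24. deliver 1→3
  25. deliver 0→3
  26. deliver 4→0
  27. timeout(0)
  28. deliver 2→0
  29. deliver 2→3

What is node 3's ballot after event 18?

6

after 1 — timeout(1): n1:cand/b6/[-]
after 2 — deliver 1→0: n0:foll/b6/[-]
after 3 — deliver 0→1: ·
after 4 — deliver 1→3: n3:foll/b6/[-]
after 5 — deliver 3→1: n1:lead/b6/[-]
after 6 — deliver 1→4: n4:foll/b6/[-]
after 7 — deliver 4→1: ·
after 8 — propose(1,'z'): ·
after 9 — deliver 1→0: n0:foll/b6/[z]
after 10 — deliver 0→1: ·
after 11 — propose(3,'s'): ·
after 12 — deliver 3→4: ·
after 13 — deliver 4→3: ·
after 14 — deliver 3→2: ·
after 15 — deliver 2→3: ·
after 16 — deliver 3→1: ·
after 17 — deliver 1→3: n3:foll/b6/[z]
after 18 — deliver 2→1: ·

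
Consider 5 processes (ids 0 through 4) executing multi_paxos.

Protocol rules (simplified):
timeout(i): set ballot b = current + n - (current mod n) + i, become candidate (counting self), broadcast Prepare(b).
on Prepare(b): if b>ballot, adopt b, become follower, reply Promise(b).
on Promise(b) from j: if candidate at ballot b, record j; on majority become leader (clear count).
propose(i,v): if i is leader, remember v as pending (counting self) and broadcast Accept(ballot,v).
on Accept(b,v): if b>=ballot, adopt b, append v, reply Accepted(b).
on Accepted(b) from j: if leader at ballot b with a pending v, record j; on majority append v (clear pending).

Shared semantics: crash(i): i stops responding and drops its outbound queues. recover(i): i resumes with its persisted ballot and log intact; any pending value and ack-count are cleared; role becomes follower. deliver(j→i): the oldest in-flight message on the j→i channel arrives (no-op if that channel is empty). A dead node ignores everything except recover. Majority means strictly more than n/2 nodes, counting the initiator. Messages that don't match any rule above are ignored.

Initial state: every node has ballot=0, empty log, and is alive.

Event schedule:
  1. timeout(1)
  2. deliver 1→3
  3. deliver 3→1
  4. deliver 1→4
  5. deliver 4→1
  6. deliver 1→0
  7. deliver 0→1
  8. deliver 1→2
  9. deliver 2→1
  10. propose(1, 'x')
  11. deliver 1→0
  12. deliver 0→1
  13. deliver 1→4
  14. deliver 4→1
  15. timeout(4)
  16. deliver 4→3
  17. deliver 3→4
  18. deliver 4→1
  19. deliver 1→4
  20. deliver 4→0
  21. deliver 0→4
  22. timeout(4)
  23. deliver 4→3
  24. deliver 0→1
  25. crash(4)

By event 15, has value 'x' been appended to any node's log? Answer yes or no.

[1] timeout(1) → N1(cand b6 [-])
[2] deliver 1→3 → N3(foll b6 [-])
[3] deliver 3→1 → ∅
[4] deliver 1→4 → N4(foll b6 [-])
[5] deliver 4→1 → N1(lead b6 [-])
[6] deliver 1→0 → N0(foll b6 [-])
[7] deliver 0→1 → ∅
[8] deliver 1→2 → N2(foll b6 [-])
[9] deliver 2→1 → ∅
[10] propose(1,'x') → ∅
[11] deliver 1→0 → N0(foll b6 [x])
[12] deliver 0→1 → ∅
[13] deliver 1→4 → N4(foll b6 [x])
[14] deliver 4→1 → N1(lead b6 [x])
[15] timeout(4) → N4(cand b14 [x])

yes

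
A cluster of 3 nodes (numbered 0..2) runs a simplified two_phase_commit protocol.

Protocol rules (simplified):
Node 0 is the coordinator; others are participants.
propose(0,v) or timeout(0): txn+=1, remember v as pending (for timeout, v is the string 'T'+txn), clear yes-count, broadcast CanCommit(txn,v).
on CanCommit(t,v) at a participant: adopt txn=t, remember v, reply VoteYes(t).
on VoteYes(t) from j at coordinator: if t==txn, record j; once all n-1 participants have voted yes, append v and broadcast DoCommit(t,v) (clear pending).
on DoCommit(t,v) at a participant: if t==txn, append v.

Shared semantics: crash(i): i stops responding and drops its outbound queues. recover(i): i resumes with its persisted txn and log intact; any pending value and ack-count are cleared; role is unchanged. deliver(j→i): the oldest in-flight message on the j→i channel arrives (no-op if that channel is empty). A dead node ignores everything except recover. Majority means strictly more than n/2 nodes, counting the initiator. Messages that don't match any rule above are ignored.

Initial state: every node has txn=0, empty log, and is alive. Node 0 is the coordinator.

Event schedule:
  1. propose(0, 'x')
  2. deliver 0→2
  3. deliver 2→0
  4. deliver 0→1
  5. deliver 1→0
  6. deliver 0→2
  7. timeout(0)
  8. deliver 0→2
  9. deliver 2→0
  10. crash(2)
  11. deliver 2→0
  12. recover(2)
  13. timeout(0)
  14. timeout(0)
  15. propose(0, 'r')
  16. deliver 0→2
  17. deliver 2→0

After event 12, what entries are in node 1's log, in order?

[1] propose(0,'x') → N0(coor t1 [-])
[2] deliver 0→2 → N2(part t1 [-])
[3] deliver 2→0 → ∅
[4] deliver 0→1 → N1(part t1 [-])
[5] deliver 1→0 → N0(coor t1 [x])
[6] deliver 0→2 → N2(part t1 [x])
[7] timeout(0) → N0(coor t2 [x])
[8] deliver 0→2 → N2(part t2 [x])
[9] deliver 2→0 → ∅
[10] crash(2) → N2(✗part t2 [x])
[11] deliver 2→0 → ∅
[12] recover(2) → N2(part t2 [x])

empty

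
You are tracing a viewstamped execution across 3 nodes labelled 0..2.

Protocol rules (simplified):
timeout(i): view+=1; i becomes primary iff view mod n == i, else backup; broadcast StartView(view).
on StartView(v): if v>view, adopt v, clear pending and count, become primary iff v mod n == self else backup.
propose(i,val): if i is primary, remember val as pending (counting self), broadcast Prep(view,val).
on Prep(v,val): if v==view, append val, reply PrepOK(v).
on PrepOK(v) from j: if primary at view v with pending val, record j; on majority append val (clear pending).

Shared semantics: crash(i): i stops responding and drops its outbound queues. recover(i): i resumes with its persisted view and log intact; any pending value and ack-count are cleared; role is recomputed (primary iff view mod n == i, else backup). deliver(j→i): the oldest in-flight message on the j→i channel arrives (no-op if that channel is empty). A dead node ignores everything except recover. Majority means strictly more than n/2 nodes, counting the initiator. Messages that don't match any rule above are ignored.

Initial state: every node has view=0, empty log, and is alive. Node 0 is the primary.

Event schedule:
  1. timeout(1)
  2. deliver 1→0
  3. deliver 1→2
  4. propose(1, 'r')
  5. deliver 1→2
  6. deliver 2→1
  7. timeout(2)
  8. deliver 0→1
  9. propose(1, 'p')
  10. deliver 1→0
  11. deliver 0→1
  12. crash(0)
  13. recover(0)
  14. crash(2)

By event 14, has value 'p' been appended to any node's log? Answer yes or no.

[1] timeout(1) → N1(prim v1 [-])
[2] deliver 1→0 → N0(back v1 [-])
[3] deliver 1→2 → N2(back v1 [-])
[4] propose(1,'r') → ∅
[5] deliver 1→2 → N2(back v1 [r])
[6] deliver 2→1 → N1(prim v1 [r])
[7] timeout(2) → N2(prim v2 [r])
[8] deliver 0→1 → ∅
[9] propose(1,'p') → ∅
[10] deliver 1→0 → N0(back v1 [r])
[11] deliver 0→1 → N1(prim v1 [r,p])
[12] crash(0) → N0(✗back v1 [r])
[13] recover(0) → N0(back v1 [r])
[14] crash(2) → N2(✗prim v2 [r])

yes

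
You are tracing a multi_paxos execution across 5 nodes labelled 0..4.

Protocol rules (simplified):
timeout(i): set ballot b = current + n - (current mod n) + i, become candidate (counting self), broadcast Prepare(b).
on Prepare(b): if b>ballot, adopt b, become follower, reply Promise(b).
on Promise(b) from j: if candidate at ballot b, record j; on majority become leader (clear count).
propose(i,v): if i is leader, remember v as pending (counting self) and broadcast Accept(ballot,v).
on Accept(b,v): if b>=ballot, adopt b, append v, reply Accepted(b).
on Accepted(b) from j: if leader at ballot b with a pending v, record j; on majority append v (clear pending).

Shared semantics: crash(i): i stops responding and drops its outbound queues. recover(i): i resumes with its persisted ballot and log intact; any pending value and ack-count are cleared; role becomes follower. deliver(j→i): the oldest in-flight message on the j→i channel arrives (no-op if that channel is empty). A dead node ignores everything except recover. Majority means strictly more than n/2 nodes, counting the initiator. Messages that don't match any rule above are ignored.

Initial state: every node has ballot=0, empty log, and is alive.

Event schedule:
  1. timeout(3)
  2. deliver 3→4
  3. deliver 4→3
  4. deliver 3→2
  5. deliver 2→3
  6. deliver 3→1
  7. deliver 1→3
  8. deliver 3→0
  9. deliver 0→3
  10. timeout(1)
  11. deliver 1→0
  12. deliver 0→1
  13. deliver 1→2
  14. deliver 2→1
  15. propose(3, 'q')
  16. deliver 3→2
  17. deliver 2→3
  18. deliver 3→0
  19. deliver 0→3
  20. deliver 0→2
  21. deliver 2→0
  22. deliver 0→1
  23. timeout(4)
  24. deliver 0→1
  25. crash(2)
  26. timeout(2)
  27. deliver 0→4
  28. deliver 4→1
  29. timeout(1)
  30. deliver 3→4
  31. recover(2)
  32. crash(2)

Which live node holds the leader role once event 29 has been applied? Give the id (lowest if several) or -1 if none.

3

1. timeout(3):  <3:cand b8 ->
2. deliver 3→4:  <4:foll b8 ->
3. deliver 4→3:  nop
4. deliver 3→2:  <2:foll b8 ->
5. deliver 2→3:  <3:lead b8 ->
6. deliver 3→1:  <1:foll b8 ->
7. deliver 1→3:  nop
8. deliver 3→0:  <0:foll b8 ->
9. deliver 0→3:  nop
10. timeout(1):  <1:cand b11 ->
11. deliver 1→0:  <0:foll b11 ->
12. deliver 0→1:  nop
13. deliver 1→2:  <2:foll b11 ->
14. deliver 2→1:  <1:lead b11 ->
15. propose(3,'q'):  nop
16. deliver 3→2:  nop
17. deliver 2→3:  nop
18. deliver 3→0:  nop
19. deliver 0→3:  nop
20. deliver 0→2:  nop
21. deliver 2→0:  nop
22. deliver 0→1:  nop
23. timeout(4):  <4:cand b14 ->
24. deliver 0→1:  nop
25. crash(2):  <2:✗foll b11 ->
26. timeout(2):  nop
27. deliver 0→4:  nop
28. deliver 4→1:  <1:foll b14 ->
29. timeout(1):  <1:cand b16 ->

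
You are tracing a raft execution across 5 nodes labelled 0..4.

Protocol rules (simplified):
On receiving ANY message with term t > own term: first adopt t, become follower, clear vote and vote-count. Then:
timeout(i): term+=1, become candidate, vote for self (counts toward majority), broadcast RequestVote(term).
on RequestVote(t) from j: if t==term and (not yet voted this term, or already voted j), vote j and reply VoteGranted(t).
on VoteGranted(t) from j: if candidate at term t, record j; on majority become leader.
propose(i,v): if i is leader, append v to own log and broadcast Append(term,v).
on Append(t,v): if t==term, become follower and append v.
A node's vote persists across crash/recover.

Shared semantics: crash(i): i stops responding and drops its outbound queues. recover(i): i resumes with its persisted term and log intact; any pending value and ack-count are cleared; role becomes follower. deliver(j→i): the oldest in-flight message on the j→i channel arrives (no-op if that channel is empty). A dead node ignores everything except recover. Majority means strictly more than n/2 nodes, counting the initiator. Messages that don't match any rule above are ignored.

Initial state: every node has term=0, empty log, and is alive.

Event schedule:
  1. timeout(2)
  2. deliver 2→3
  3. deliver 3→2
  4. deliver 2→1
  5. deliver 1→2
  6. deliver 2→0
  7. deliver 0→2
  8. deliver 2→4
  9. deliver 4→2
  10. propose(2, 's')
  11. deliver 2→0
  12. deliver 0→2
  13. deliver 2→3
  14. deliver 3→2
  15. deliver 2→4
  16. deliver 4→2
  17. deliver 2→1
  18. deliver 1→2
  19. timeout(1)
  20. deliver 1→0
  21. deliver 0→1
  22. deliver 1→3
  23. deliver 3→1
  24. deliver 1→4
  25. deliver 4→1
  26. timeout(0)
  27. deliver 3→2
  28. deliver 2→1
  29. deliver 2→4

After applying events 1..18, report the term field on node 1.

1

after 1 — timeout(2): n2:cand/t1/[-]
after 2 — deliver 2→3: n3:foll/t1/[-]
after 3 — deliver 3→2: ·
after 4 — deliver 2→1: n1:foll/t1/[-]
after 5 — deliver 1→2: n2:lead/t1/[-]
after 6 — deliver 2→0: n0:foll/t1/[-]
after 7 — deliver 0→2: ·
after 8 — deliver 2→4: n4:foll/t1/[-]
after 9 — deliver 4→2: ·
after 10 — propose(2,'s'): n2:lead/t1/[s]
after 11 — deliver 2→0: n0:foll/t1/[s]
after 12 — deliver 0→2: ·
after 13 — deliver 2→3: n3:foll/t1/[s]
after 14 — deliver 3→2: ·
after 15 — deliver 2→4: n4:foll/t1/[s]
after 16 — deliver 4→2: ·
after 17 — deliver 2→1: n1:foll/t1/[s]
after 18 — deliver 1→2: ·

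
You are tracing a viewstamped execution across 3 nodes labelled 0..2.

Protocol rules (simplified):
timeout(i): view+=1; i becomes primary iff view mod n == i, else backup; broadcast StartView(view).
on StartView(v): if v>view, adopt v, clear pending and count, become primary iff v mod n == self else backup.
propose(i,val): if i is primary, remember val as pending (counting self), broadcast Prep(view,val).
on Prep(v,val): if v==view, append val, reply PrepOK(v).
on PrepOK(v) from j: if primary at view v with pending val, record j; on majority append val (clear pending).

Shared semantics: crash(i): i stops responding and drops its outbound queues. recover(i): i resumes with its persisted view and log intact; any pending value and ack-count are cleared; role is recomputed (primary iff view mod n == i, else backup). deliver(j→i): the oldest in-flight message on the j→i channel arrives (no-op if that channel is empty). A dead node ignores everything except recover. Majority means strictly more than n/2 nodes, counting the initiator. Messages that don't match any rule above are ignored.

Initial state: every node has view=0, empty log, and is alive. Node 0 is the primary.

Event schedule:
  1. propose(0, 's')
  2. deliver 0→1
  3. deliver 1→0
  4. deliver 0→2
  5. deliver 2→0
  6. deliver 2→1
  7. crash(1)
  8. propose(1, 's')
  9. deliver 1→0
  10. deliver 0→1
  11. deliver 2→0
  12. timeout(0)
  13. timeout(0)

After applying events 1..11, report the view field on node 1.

0

after 1 — propose(0,'s'): ·
after 2 — deliver 0→1: n1:back/v0/[s]
after 3 — deliver 1→0: n0:prim/v0/[s]
after 4 — deliver 0→2: n2:back/v0/[s]
after 5 — deliver 2→0: ·
after 6 — deliver 2→1: ·
after 7 — crash(1): n1:✗back/v0/[s]
after 8 — propose(1,'s'): ·
after 9 — deliver 1→0: ·
after 10 — deliver 0→1: ·
after 11 — deliver 2→0: ·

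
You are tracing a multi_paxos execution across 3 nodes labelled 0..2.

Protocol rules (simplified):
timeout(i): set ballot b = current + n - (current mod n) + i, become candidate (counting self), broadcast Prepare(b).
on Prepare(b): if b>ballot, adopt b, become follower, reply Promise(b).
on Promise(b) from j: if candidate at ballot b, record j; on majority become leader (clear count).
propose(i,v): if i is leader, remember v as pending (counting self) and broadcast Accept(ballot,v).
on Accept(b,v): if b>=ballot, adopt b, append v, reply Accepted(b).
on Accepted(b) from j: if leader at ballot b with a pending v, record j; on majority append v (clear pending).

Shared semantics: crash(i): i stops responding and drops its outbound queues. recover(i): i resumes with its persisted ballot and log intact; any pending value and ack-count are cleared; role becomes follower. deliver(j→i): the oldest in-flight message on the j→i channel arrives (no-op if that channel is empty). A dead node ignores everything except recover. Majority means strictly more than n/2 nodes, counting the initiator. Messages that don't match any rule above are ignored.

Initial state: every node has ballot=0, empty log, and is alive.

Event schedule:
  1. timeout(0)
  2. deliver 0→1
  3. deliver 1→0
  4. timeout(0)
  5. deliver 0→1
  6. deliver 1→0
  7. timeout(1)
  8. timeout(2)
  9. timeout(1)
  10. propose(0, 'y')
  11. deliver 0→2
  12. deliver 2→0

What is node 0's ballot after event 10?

6

after 1 — timeout(0): n0:cand/b3/[-]
after 2 — deliver 0→1: n1:foll/b3/[-]
after 3 — deliver 1→0: n0:lead/b3/[-]
after 4 — timeout(0): n0:cand/b6/[-]
after 5 — deliver 0→1: n1:foll/b6/[-]
after 6 — deliver 1→0: n0:lead/b6/[-]
after 7 — timeout(1): n1:cand/b10/[-]
after 8 — timeout(2): n2:cand/b5/[-]
after 9 — timeout(1): n1:cand/b13/[-]
after 10 — propose(0,'y'): ·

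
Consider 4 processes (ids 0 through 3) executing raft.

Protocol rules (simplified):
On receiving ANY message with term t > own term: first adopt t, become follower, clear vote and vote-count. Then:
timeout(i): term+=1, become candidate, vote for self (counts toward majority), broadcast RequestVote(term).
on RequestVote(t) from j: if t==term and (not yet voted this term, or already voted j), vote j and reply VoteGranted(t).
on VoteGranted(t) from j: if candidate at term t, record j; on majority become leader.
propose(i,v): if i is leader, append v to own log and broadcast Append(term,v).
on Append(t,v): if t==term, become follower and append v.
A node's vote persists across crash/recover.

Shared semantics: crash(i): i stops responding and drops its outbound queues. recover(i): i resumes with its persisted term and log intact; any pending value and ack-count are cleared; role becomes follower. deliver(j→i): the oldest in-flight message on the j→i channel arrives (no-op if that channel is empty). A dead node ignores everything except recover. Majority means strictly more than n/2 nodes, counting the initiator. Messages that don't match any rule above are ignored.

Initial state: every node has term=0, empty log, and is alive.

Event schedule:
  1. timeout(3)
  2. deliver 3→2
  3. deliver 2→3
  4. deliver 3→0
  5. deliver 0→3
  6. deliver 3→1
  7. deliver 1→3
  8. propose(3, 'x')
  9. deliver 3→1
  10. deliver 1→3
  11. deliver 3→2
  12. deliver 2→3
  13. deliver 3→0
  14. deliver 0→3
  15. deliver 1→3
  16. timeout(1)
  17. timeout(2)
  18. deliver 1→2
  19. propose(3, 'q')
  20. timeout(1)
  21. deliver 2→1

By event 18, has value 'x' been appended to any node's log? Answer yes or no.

yes

step 1 timeout(3): 3={cand,t=1,log=-}
step 2 deliver 3→2: 2={foll,t=1,log=-}
step 3 deliver 2→3: —
step 4 deliver 3→0: 0={foll,t=1,log=-}
step 5 deliver 0→3: 3={lead,t=1,log=-}
step 6 deliver 3→1: 1={foll,t=1,log=-}
step 7 deliver 1→3: —
step 8 propose(3,'x'): 3={lead,t=1,log=x}
step 9 deliver 3→1: 1={foll,t=1,log=x}
step 10 deliver 1→3: —
step 11 deliver 3→2: 2={foll,t=1,log=x}
step 12 deliver 2→3: —
step 13 deliver 3→0: 0={foll,t=1,log=x}
step 14 deliver 0→3: —
step 15 deliver 1→3: —
step 16 timeout(1): 1={cand,t=2,log=x}
step 17 timeout(2): 2={cand,t=2,log=x}
step 18 deliver 1→2: —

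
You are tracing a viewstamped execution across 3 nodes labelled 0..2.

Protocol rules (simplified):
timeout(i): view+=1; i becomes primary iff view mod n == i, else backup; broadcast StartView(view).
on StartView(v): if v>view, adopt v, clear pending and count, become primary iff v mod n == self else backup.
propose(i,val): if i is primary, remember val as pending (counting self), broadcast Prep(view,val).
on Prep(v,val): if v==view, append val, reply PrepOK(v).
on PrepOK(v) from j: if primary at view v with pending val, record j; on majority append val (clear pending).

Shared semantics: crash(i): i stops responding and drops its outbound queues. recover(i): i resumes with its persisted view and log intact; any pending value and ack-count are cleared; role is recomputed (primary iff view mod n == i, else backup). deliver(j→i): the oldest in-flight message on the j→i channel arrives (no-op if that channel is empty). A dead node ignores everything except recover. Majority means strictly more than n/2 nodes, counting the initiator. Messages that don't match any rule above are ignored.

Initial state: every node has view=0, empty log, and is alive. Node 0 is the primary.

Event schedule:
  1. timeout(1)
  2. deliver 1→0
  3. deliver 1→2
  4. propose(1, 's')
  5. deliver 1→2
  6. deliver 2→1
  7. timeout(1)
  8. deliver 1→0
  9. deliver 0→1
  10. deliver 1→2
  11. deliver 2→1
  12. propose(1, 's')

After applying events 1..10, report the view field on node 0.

1

e1 timeout(1): 1[prim,v=1,-]
e2 deliver 1→0: 0[back,v=1,-]
e3 deliver 1→2: 2[back,v=1,-]
e4 propose(1,'s'): ·
e5 deliver 1→2: 2[back,v=1,s]
e6 deliver 2→1: 1[prim,v=1,s]
e7 timeout(1): 1[back,v=2,s]
e8 deliver 1→0: 0[back,v=1,s]
e9 deliver 0→1: ·
e10 deliver 1→2: 2[prim,v=2,s]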